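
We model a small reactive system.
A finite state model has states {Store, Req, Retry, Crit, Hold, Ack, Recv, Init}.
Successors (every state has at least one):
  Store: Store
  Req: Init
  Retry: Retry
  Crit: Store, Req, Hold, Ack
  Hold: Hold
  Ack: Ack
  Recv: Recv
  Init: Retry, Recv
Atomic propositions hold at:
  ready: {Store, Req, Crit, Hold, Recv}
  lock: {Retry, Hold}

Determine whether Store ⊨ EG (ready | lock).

Yes

Sat(ready | lock) = {Store, Req, Retry, Crit, Hold, Recv}
EG (ready | lock): greatest fixpoint, start Z0 = {Store, Req, Retry, Crit, Hold, Recv}, keep only states in Sat with some successor in Z. Z1 = {Store, Retry, Crit, Hold, Recv}; fixed.
Sat(EG (ready | lock)) = {Store, Retry, Crit, Hold, Recv}
Store ∈ Sat(EG (ready | lock)) = {Store, Retry, Crit, Hold, Recv}, so the formula holds at Store.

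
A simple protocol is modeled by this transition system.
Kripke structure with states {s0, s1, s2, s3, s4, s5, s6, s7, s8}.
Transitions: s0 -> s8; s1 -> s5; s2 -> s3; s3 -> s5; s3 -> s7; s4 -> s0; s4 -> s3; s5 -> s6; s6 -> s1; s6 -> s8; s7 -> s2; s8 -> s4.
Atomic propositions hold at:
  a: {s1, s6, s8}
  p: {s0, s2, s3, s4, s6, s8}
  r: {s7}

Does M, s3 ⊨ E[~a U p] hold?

Yes

Sat(~a) = {s0, s2, s3, s4, s5, s7}
E[~a U p]: least fixpoint, start Z0 = Sat(p) = {s0, s2, s3, s4, s6, s8}, add states in Sat(~a) with some successor in Z. Z1 = {s0, s2, s3, s4, s5, s6, s7, s8}; fixed.
Sat(E[~a U p]) = {s0, s2, s3, s4, s5, s6, s7, s8}
s3 ∈ Sat(E[~a U p]) = {s0, s2, s3, s4, s5, s6, s7, s8}, so the formula holds at s3.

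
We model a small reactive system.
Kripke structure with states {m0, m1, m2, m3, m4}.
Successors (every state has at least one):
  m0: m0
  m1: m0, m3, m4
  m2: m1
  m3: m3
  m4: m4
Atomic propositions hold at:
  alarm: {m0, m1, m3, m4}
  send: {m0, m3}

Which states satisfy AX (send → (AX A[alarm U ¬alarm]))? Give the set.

Sat(¬alarm) = {m2}
A[alarm U ¬alarm]: least fixpoint, start Z0 = Sat(¬alarm) = {m2}, add states in Sat(alarm) with every successor in Z. Already a fixed point.
Sat(A[alarm U ¬alarm]) = {m2}
Sat(AX A[alarm U ¬alarm]) = {s : every successor in {m2}} = ∅
Sat(send → (AX A[alarm U ¬alarm])) = {m1, m2, m4}
Sat(AX (send → (AX A[alarm U ¬alarm]))) = {s : every successor in {m1, m2, m4}} = {m2, m4}

{m2, m4}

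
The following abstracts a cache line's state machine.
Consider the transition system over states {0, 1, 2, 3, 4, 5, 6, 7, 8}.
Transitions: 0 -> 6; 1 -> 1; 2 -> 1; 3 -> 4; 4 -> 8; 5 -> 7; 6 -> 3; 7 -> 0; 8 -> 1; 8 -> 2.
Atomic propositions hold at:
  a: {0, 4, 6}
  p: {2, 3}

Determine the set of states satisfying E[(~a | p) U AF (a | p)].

Sat(~a) = {1, 2, 3, 5, 7, 8}
Sat(~a | p) = {1, 2, 3, 5, 7, 8}
Sat(a | p) = {0, 2, 3, 4, 6}
AF (a | p): least fixpoint, start Z0 = {0, 2, 3, 4, 6}, add states with every successor in Z. Z1 = {0, 2, 3, 4, 6, 7}; Z2 = {0, 2, 3, 4, 5, 6, 7}; fixed.
Sat(AF (a | p)) = {0, 2, 3, 4, 5, 6, 7}
E[(~a | p) U AF (a | p)]: least fixpoint, start Z0 = Sat(AF (a | p)) = {0, 2, 3, 4, 5, 6, 7}, add states in Sat(~a | p) with some successor in Z. Z1 = {0, 2, 3, 4, 5, 6, 7, 8}; fixed.
Sat(E[(~a | p) U AF (a | p)]) = {0, 2, 3, 4, 5, 6, 7, 8}

{0, 2, 3, 4, 5, 6, 7, 8}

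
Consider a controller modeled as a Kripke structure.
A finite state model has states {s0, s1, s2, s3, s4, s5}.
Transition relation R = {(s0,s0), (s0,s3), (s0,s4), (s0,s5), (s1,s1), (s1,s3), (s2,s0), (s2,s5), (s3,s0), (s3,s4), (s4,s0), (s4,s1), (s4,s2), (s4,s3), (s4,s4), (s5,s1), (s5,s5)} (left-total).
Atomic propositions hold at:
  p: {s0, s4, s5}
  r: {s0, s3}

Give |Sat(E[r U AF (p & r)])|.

2

Sat(p & r) = {s0}
AF (p & r): least fixpoint, start Z0 = {s0}, add states with every successor in Z. Already a fixed point.
Sat(AF (p & r)) = {s0}
E[r U AF (p & r)]: least fixpoint, start Z0 = Sat(AF (p & r)) = {s0}, add states in Sat(r) with some successor in Z. Z1 = {s0, s3}; fixed.
Sat(E[r U AF (p & r)]) = {s0, s3}
|Sat(E[r U AF (p & r)])| = |{s0, s3}| = 2.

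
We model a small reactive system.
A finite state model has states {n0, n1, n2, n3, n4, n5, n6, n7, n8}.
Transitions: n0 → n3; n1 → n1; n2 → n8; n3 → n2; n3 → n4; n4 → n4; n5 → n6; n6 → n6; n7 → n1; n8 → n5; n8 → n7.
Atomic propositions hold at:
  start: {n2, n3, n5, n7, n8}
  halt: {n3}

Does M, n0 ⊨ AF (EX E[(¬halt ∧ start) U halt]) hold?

Yes

Sat(¬halt) = {n0, n1, n2, n4, n5, n6, n7, n8}
Sat(¬halt ∧ start) = {n2, n5, n7, n8}
E[(¬halt ∧ start) U halt]: least fixpoint, start Z0 = Sat(halt) = {n3}, add states in Sat(¬halt ∧ start) with some successor in Z. Already a fixed point.
Sat(E[(¬halt ∧ start) U halt]) = {n3}
Sat(EX E[(¬halt ∧ start) U halt]) = {s : some successor in {n3}} = {n0}
AF (EX E[(¬halt ∧ start) U halt]): least fixpoint, start Z0 = {n0}, add states with every successor in Z. Already a fixed point.
Sat(AF (EX E[(¬halt ∧ start) U halt])) = {n0}
n0 ∈ Sat(AF (EX E[(¬halt ∧ start) U halt])) = {n0}, so the formula holds at n0.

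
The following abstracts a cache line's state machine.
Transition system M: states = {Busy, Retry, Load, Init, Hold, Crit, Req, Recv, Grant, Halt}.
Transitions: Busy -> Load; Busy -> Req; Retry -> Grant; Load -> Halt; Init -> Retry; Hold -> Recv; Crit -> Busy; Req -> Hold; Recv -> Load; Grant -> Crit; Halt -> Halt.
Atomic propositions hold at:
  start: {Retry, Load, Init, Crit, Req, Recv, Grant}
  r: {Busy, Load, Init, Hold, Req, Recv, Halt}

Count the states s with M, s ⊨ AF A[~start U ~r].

4

Sat(~start) = {Busy, Hold, Halt}
Sat(~r) = {Retry, Crit, Grant}
A[~start U ~r]: least fixpoint, start Z0 = Sat(~r) = {Retry, Crit, Grant}, add states in Sat(~start) with every successor in Z. Already a fixed point.
Sat(A[~start U ~r]) = {Retry, Crit, Grant}
AF A[~start U ~r]: least fixpoint, start Z0 = {Retry, Crit, Grant}, add states with every successor in Z. Z1 = {Retry, Init, Crit, Grant}; fixed.
Sat(AF A[~start U ~r]) = {Retry, Init, Crit, Grant}
|Sat(AF A[~start U ~r])| = |{Retry, Init, Crit, Grant}| = 4.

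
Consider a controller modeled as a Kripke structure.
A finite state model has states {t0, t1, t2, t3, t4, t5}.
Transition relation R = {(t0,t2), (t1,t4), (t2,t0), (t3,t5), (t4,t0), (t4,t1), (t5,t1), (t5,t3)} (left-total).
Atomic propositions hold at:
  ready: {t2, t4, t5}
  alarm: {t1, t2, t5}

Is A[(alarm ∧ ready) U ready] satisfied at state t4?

Yes

Sat(alarm ∧ ready) = {t2, t5}
A[(alarm ∧ ready) U ready]: least fixpoint, start Z0 = Sat(ready) = {t2, t4, t5}, add states in Sat(alarm ∧ ready) with every successor in Z. Already a fixed point.
Sat(A[(alarm ∧ ready) U ready]) = {t2, t4, t5}
t4 ∈ Sat(A[(alarm ∧ ready) U ready]) = {t2, t4, t5}, so the formula holds at t4.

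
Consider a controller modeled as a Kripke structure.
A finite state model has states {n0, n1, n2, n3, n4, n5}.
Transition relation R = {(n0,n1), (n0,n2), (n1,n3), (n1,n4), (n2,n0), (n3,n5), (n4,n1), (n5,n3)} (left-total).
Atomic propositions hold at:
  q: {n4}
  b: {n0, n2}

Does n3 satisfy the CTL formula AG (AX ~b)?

Sat(~b) = {n1, n3, n4, n5}
Sat(AX ~b) = {s : every successor in {n1, n3, n4, n5}} = {n1, n3, n4, n5}
AG (AX ~b): greatest fixpoint, start Z0 = {n1, n3, n4, n5}, keep only states in Sat with every successor in Z. Already a fixed point.
Sat(AG (AX ~b)) = {n1, n3, n4, n5}
n3 ∈ Sat(AG (AX ~b)) = {n1, n3, n4, n5}, so the formula holds at n3.

Yes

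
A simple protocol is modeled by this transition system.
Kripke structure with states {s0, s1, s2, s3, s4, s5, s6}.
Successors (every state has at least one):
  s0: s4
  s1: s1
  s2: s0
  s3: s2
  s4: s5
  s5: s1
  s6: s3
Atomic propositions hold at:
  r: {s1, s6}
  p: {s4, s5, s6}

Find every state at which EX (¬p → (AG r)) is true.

Sat(¬p) = {s0, s1, s2, s3}
AG r: greatest fixpoint, start Z0 = {s1, s6}, keep only states in Sat with every successor in Z. Z1 = {s1}; fixed.
Sat(AG r) = {s1}
Sat(¬p → (AG r)) = {s1, s4, s5, s6}
Sat(EX (¬p → (AG r))) = {s : some successor in {s1, s4, s5, s6}} = {s0, s1, s4, s5}

{s0, s1, s4, s5}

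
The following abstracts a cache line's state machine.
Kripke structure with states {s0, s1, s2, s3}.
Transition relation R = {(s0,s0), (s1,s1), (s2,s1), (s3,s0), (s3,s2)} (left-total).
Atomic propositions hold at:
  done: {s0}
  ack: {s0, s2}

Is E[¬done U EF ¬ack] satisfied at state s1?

Yes

Sat(¬done) = {s1, s2, s3}
Sat(¬ack) = {s1, s3}
EF ¬ack: least fixpoint, start Z0 = {s1, s3}, add states with some successor in Z. Z1 = {s1, s2, s3}; fixed.
Sat(EF ¬ack) = {s1, s2, s3}
E[¬done U EF ¬ack]: least fixpoint, start Z0 = Sat(EF ¬ack) = {s1, s2, s3}, add states in Sat(¬done) with some successor in Z. Already a fixed point.
Sat(E[¬done U EF ¬ack]) = {s1, s2, s3}
s1 ∈ Sat(E[¬done U EF ¬ack]) = {s1, s2, s3}, so the formula holds at s1.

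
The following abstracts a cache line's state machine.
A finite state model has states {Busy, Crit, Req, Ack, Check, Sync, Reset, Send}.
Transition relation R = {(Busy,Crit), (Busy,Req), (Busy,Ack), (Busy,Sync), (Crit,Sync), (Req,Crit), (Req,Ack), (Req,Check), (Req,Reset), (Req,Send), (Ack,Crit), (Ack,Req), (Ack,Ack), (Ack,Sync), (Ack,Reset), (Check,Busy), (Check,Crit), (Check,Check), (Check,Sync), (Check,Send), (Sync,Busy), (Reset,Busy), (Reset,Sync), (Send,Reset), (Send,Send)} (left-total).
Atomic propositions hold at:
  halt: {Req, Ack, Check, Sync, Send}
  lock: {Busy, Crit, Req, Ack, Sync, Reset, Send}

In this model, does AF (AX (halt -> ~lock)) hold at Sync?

Yes

Sat(~lock) = {Check}
Sat(halt -> ~lock) = {Busy, Crit, Check, Reset}
Sat(AX (halt -> ~lock)) = {s : every successor in {Busy, Crit, Check, Reset}} = {Sync}
AF (AX (halt -> ~lock)): least fixpoint, start Z0 = {Sync}, add states with every successor in Z. Z1 = {Crit, Sync}; fixed.
Sat(AF (AX (halt -> ~lock))) = {Crit, Sync}
Sync ∈ Sat(AF (AX (halt -> ~lock))) = {Crit, Sync}, so the formula holds at Sync.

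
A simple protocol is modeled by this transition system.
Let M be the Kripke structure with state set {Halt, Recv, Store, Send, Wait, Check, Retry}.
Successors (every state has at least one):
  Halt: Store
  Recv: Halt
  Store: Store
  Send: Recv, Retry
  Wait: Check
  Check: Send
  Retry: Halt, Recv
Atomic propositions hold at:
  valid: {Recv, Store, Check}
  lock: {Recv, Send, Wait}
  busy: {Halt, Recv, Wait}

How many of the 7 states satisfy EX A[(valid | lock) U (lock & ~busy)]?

2

Sat(valid | lock) = {Recv, Store, Send, Wait, Check}
Sat(~busy) = {Store, Send, Check, Retry}
Sat(lock & ~busy) = {Send}
A[(valid | lock) U (lock & ~busy)]: least fixpoint, start Z0 = Sat((lock & ~busy)) = {Send}, add states in Sat(valid | lock) with every successor in Z. Z1 = {Send, Check}; Z2 = {Send, Wait, Check}; fixed.
Sat(A[(valid | lock) U (lock & ~busy)]) = {Send, Wait, Check}
Sat(EX A[(valid | lock) U (lock & ~busy)]) = {s : some successor in {Send, Wait, Check}} = {Wait, Check}
|Sat(EX A[(valid | lock) U (lock & ~busy)])| = |{Wait, Check}| = 2.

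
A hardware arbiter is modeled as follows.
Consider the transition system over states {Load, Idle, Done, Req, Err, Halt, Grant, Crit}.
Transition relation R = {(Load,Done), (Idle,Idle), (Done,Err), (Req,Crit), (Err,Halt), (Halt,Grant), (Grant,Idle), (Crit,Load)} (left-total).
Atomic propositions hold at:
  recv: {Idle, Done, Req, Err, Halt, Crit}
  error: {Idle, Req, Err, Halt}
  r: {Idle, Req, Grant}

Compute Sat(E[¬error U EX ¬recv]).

Sat(¬error) = {Load, Done, Grant, Crit}
Sat(¬recv) = {Load, Grant}
Sat(EX ¬recv) = {s : some successor in {Load, Grant}} = {Halt, Crit}
E[¬error U EX ¬recv]: least fixpoint, start Z0 = Sat(EX ¬recv) = {Halt, Crit}, add states in Sat(¬error) with some successor in Z. Already a fixed point.
Sat(E[¬error U EX ¬recv]) = {Halt, Crit}

{Halt, Crit}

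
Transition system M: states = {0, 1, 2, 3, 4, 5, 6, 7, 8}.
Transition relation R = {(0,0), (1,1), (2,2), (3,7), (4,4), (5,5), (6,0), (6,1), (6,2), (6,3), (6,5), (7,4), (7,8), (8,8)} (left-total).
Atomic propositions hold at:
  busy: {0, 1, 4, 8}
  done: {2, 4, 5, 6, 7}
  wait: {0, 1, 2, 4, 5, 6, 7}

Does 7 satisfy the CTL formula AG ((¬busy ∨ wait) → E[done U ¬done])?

No

Sat(¬busy) = {2, 3, 5, 6, 7}
Sat(¬busy ∨ wait) = {0, 1, 2, 3, 4, 5, 6, 7}
Sat(¬done) = {0, 1, 3, 8}
E[done U ¬done]: least fixpoint, start Z0 = Sat(¬done) = {0, 1, 3, 8}, add states in Sat(done) with some successor in Z. Z1 = {0, 1, 3, 6, 7, 8}; fixed.
Sat(E[done U ¬done]) = {0, 1, 3, 6, 7, 8}
Sat((¬busy ∨ wait) → E[done U ¬done]) = {0, 1, 3, 6, 7, 8}
AG ((¬busy ∨ wait) → E[done U ¬done]): greatest fixpoint, start Z0 = {0, 1, 3, 6, 7, 8}, keep only states in Sat with every successor in Z. Z1 = {0, 1, 3, 8}; Z2 = {0, 1, 8}; fixed.
Sat(AG ((¬busy ∨ wait) → E[done U ¬done])) = {0, 1, 8}
7 ∉ Sat(AG ((¬busy ∨ wait) → E[done U ¬done])) = {0, 1, 8}, so the formula does not hold at 7.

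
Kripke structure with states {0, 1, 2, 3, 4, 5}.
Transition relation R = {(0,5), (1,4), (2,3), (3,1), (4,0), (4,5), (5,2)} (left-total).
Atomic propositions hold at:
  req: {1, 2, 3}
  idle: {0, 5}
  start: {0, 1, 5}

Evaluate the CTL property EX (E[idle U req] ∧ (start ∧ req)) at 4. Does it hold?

No

E[idle U req]: least fixpoint, start Z0 = Sat(req) = {1, 2, 3}, add states in Sat(idle) with some successor in Z. Z1 = {1, 2, 3, 5}; Z2 = {0, 1, 2, 3, 5}; fixed.
Sat(E[idle U req]) = {0, 1, 2, 3, 5}
Sat(start ∧ req) = {1}
Sat(E[idle U req] ∧ (start ∧ req)) = {1}
Sat(EX (E[idle U req] ∧ (start ∧ req))) = {s : some successor in {1}} = {3}
4 ∉ Sat(EX (E[idle U req] ∧ (start ∧ req))) = {3}, so the formula does not hold at 4.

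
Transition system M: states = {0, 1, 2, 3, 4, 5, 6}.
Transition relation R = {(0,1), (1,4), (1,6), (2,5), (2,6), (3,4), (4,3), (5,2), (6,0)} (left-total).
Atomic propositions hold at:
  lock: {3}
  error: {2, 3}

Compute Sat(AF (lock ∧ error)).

{3, 4}

Sat(lock ∧ error) = {3}
AF (lock ∧ error): least fixpoint, start Z0 = {3}, add states with every successor in Z. Z1 = {3, 4}; fixed.
Sat(AF (lock ∧ error)) = {3, 4}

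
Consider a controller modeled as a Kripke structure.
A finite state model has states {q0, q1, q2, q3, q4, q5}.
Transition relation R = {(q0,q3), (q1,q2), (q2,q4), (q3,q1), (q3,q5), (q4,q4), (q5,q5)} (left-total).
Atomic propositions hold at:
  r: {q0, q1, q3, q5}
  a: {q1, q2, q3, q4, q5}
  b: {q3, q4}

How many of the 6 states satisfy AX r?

Sat(AX r) = {s : every successor in {q0, q1, q3, q5}} = {q0, q3, q5}
|Sat(AX r)| = |{q0, q3, q5}| = 3.

3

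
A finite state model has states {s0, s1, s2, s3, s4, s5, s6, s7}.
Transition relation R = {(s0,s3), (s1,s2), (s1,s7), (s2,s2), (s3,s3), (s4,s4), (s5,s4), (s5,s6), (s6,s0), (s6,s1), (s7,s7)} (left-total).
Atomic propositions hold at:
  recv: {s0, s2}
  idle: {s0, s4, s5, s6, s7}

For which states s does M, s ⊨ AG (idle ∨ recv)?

Sat(idle ∨ recv) = {s0, s2, s4, s5, s6, s7}
AG (idle ∨ recv): greatest fixpoint, start Z0 = {s0, s2, s4, s5, s6, s7}, keep only states in Sat with every successor in Z. Z1 = {s2, s4, s5, s7}; Z2 = {s2, s4, s7}; fixed.
Sat(AG (idle ∨ recv)) = {s2, s4, s7}

{s2, s4, s7}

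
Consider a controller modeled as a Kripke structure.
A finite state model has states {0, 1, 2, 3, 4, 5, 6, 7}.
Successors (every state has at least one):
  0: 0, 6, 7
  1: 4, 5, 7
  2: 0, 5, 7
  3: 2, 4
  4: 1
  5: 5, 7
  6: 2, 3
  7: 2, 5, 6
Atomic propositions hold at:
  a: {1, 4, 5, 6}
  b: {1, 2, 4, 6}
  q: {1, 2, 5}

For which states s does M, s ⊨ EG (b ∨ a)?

{1, 2, 4, 5, 6}

Sat(b ∨ a) = {1, 2, 4, 5, 6}
EG (b ∨ a): greatest fixpoint, start Z0 = {1, 2, 4, 5, 6}, keep only states in Sat with some successor in Z. Already a fixed point.
Sat(EG (b ∨ a)) = {1, 2, 4, 5, 6}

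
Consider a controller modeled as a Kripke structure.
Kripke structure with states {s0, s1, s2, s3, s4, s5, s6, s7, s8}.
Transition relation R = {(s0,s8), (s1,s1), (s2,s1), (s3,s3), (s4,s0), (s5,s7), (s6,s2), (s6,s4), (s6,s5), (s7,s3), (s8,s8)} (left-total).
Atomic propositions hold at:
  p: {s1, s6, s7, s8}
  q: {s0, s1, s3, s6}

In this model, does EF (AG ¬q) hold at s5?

Sat(¬q) = {s2, s4, s5, s7, s8}
AG ¬q: greatest fixpoint, start Z0 = {s2, s4, s5, s7, s8}, keep only states in Sat with every successor in Z. Z1 = {s5, s8}; Z2 = {s8}; fixed.
Sat(AG ¬q) = {s8}
EF (AG ¬q): least fixpoint, start Z0 = {s8}, add states with some successor in Z. Z1 = {s0, s8}; Z2 = {s0, s4, s8}; Z3 = {s0, s4, s6, s8}; fixed.
Sat(EF (AG ¬q)) = {s0, s4, s6, s8}
s5 ∉ Sat(EF (AG ¬q)) = {s0, s4, s6, s8}, so the formula does not hold at s5.

No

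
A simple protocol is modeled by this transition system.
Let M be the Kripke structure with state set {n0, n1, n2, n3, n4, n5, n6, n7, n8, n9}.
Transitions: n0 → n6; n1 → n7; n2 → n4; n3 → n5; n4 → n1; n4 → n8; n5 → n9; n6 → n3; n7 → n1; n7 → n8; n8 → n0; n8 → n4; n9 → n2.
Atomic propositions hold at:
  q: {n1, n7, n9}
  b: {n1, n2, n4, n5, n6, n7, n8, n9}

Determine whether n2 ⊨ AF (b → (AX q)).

Sat(AX q) = {s : every successor in {n1, n7, n9}} = {n1, n5}
Sat(b → (AX q)) = {n0, n1, n3, n5}
AF (b → (AX q)): least fixpoint, start Z0 = {n0, n1, n3, n5}, add states with every successor in Z. Z1 = {n0, n1, n3, n5, n6}; fixed.
Sat(AF (b → (AX q))) = {n0, n1, n3, n5, n6}
n2 ∉ Sat(AF (b → (AX q))) = {n0, n1, n3, n5, n6}, so the formula does not hold at n2.

No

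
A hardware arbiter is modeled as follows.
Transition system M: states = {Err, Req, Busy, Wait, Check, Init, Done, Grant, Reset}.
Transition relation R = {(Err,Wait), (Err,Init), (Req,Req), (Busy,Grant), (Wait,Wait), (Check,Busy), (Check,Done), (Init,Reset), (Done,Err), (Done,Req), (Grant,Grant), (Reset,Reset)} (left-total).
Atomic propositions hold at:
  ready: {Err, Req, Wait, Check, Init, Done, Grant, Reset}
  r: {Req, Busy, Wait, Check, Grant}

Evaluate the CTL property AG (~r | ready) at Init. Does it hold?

Yes

Sat(~r) = {Err, Init, Done, Reset}
Sat(~r | ready) = {Err, Req, Wait, Check, Init, Done, Grant, Reset}
AG (~r | ready): greatest fixpoint, start Z0 = {Err, Req, Wait, Check, Init, Done, Grant, Reset}, keep only states in Sat with every successor in Z. Z1 = {Err, Req, Wait, Init, Done, Grant, Reset}; fixed.
Sat(AG (~r | ready)) = {Err, Req, Wait, Init, Done, Grant, Reset}
Init ∈ Sat(AG (~r | ready)) = {Err, Req, Wait, Init, Done, Grant, Reset}, so the formula holds at Init.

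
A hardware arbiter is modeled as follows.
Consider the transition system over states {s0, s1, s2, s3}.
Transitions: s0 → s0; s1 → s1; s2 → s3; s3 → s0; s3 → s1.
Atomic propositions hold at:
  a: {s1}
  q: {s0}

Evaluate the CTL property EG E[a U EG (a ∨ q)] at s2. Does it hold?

Sat(a ∨ q) = {s0, s1}
EG (a ∨ q): greatest fixpoint, start Z0 = {s0, s1}, keep only states in Sat with some successor in Z. Already a fixed point.
Sat(EG (a ∨ q)) = {s0, s1}
E[a U EG (a ∨ q)]: least fixpoint, start Z0 = Sat(EG (a ∨ q)) = {s0, s1}, add states in Sat(a) with some successor in Z. Already a fixed point.
Sat(E[a U EG (a ∨ q)]) = {s0, s1}
EG E[a U EG (a ∨ q)]: greatest fixpoint, start Z0 = {s0, s1}, keep only states in Sat with some successor in Z. Already a fixed point.
Sat(EG E[a U EG (a ∨ q)]) = {s0, s1}
s2 ∉ Sat(EG E[a U EG (a ∨ q)]) = {s0, s1}, so the formula does not hold at s2.

No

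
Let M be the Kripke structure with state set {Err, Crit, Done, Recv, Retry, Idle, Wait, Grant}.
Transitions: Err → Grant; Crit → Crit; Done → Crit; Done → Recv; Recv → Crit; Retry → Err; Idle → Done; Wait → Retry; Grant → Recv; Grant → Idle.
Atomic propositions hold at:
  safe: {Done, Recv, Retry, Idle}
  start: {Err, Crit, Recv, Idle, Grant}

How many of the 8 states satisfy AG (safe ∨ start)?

7

Sat(safe ∨ start) = {Err, Crit, Done, Recv, Retry, Idle, Grant}
AG (safe ∨ start): greatest fixpoint, start Z0 = {Err, Crit, Done, Recv, Retry, Idle, Grant}, keep only states in Sat with every successor in Z. Already a fixed point.
Sat(AG (safe ∨ start)) = {Err, Crit, Done, Recv, Retry, Idle, Grant}
|Sat(AG (safe ∨ start))| = |{Err, Crit, Done, Recv, Retry, Idle, Grant}| = 7.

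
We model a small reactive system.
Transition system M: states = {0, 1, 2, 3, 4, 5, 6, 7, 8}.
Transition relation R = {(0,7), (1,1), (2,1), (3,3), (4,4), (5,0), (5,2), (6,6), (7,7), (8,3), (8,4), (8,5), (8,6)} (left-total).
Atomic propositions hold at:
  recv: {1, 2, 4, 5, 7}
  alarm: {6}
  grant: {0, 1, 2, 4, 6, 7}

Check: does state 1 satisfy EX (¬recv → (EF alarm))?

Yes

Sat(¬recv) = {0, 3, 6, 8}
EF alarm: least fixpoint, start Z0 = {6}, add states with some successor in Z. Z1 = {6, 8}; fixed.
Sat(EF alarm) = {6, 8}
Sat(¬recv → (EF alarm)) = {1, 2, 4, 5, 6, 7, 8}
Sat(EX (¬recv → (EF alarm))) = {s : some successor in {1, 2, 4, 5, 6, 7, 8}} = {0, 1, 2, 4, 5, 6, 7, 8}
1 ∈ Sat(EX (¬recv → (EF alarm))) = {0, 1, 2, 4, 5, 6, 7, 8}, so the formula holds at 1.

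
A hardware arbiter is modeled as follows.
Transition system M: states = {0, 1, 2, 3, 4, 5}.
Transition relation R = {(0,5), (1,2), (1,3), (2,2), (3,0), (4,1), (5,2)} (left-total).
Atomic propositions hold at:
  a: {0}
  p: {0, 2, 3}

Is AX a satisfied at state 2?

Sat(AX a) = {s : every successor in {0}} = {3}
2 ∉ Sat(AX a) = {3}, so the formula does not hold at 2.

No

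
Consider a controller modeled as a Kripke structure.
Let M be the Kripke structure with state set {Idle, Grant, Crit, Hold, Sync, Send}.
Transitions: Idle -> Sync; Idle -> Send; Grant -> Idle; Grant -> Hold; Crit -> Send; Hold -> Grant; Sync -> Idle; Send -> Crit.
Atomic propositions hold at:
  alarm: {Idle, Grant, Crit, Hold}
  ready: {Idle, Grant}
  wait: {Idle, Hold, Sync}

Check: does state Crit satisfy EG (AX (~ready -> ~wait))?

Yes

Sat(~ready) = {Crit, Hold, Sync, Send}
Sat(~wait) = {Grant, Crit, Send}
Sat(~ready -> ~wait) = {Idle, Grant, Crit, Send}
Sat(AX (~ready -> ~wait)) = {s : every successor in {Idle, Grant, Crit, Send}} = {Crit, Hold, Sync, Send}
EG (AX (~ready -> ~wait)): greatest fixpoint, start Z0 = {Crit, Hold, Sync, Send}, keep only states in Sat with some successor in Z. Z1 = {Crit, Send}; fixed.
Sat(EG (AX (~ready -> ~wait))) = {Crit, Send}
Crit ∈ Sat(EG (AX (~ready -> ~wait))) = {Crit, Send}, so the formula holds at Crit.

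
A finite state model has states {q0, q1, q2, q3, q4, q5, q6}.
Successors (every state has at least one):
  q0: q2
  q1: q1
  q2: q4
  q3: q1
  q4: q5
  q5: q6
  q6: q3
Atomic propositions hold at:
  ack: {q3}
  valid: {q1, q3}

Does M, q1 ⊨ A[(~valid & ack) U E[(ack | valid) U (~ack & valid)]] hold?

Yes

Sat(~valid) = {q0, q2, q4, q5, q6}
Sat(~valid & ack) = ∅
Sat(ack | valid) = {q1, q3}
Sat(~ack) = {q0, q1, q2, q4, q5, q6}
Sat(~ack & valid) = {q1}
E[(ack | valid) U (~ack & valid)]: least fixpoint, start Z0 = Sat((~ack & valid)) = {q1}, add states in Sat(ack | valid) with some successor in Z. Z1 = {q1, q3}; fixed.
Sat(E[(ack | valid) U (~ack & valid)]) = {q1, q3}
A[(~valid & ack) U E[(ack | valid) U (~ack & valid)]]: least fixpoint, start Z0 = Sat(E[(ack | valid) U (~ack & valid)]) = {q1, q3}, add states in Sat(~valid & ack) with every successor in Z. Already a fixed point.
Sat(A[(~valid & ack) U E[(ack | valid) U (~ack & valid)]]) = {q1, q3}
q1 ∈ Sat(A[(~valid & ack) U E[(ack | valid) U (~ack & valid)]]) = {q1, q3}, so the formula holds at q1.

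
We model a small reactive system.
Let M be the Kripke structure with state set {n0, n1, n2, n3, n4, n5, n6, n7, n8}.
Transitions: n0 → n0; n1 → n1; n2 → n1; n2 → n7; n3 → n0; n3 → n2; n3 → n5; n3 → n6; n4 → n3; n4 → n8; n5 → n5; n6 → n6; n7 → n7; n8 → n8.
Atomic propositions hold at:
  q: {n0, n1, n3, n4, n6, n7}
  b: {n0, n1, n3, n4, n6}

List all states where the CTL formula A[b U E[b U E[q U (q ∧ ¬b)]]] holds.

Sat(¬b) = {n2, n5, n7, n8}
Sat(q ∧ ¬b) = {n7}
E[q U (q ∧ ¬b)]: least fixpoint, start Z0 = Sat((q ∧ ¬b)) = {n7}, add states in Sat(q) with some successor in Z. Already a fixed point.
Sat(E[q U (q ∧ ¬b)]) = {n7}
E[b U E[q U (q ∧ ¬b)]]: least fixpoint, start Z0 = Sat(E[q U (q ∧ ¬b)]) = {n7}, add states in Sat(b) with some successor in Z. Already a fixed point.
Sat(E[b U E[q U (q ∧ ¬b)]]) = {n7}
A[b U E[b U E[q U (q ∧ ¬b)]]]: least fixpoint, start Z0 = Sat(E[b U E[q U (q ∧ ¬b)]]) = {n7}, add states in Sat(b) with every successor in Z. Already a fixed point.
Sat(A[b U E[b U E[q U (q ∧ ¬b)]]]) = {n7}

{n7}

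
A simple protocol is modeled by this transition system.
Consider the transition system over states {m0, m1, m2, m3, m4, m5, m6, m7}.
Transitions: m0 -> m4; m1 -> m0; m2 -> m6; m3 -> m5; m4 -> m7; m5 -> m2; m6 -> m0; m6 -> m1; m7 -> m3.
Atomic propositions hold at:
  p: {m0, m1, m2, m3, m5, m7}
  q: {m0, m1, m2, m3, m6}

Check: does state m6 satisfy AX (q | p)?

Sat(q | p) = {m0, m1, m2, m3, m5, m6, m7}
Sat(AX (q | p)) = {s : every successor in {m0, m1, m2, m3, m5, m6, m7}} = {m1, m2, m3, m4, m5, m6, m7}
m6 ∈ Sat(AX (q | p)) = {m1, m2, m3, m4, m5, m6, m7}, so the formula holds at m6.

Yes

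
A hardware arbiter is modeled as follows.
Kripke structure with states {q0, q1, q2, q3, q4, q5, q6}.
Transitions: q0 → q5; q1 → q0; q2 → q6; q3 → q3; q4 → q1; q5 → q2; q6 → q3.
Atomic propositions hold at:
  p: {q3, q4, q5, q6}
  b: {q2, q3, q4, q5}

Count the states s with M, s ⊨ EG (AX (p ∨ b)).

Sat(p ∨ b) = {q2, q3, q4, q5, q6}
Sat(AX (p ∨ b)) = {s : every successor in {q2, q3, q4, q5, q6}} = {q0, q2, q3, q5, q6}
EG (AX (p ∨ b)): greatest fixpoint, start Z0 = {q0, q2, q3, q5, q6}, keep only states in Sat with some successor in Z. Already a fixed point.
Sat(EG (AX (p ∨ b))) = {q0, q2, q3, q5, q6}
|Sat(EG (AX (p ∨ b)))| = |{q0, q2, q3, q5, q6}| = 5.

5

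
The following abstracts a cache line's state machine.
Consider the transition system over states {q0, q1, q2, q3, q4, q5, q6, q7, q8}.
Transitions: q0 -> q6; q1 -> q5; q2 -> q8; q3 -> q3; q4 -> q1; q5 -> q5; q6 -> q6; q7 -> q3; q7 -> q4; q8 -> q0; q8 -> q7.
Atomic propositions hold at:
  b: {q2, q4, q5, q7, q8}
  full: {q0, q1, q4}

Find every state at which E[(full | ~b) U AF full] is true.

Sat(~b) = {q0, q1, q3, q6}
Sat(full | ~b) = {q0, q1, q3, q4, q6}
AF full: least fixpoint, start Z0 = {q0, q1, q4}, add states with every successor in Z. Already a fixed point.
Sat(AF full) = {q0, q1, q4}
E[(full | ~b) U AF full]: least fixpoint, start Z0 = Sat(AF full) = {q0, q1, q4}, add states in Sat(full | ~b) with some successor in Z. Already a fixed point.
Sat(E[(full | ~b) U AF full]) = {q0, q1, q4}

{q0, q1, q4}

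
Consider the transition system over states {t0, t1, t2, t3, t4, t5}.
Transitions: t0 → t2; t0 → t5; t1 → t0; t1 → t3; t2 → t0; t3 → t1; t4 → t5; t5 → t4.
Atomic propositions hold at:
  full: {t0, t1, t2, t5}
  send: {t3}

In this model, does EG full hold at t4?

No

EG full: greatest fixpoint, start Z0 = {t0, t1, t2, t5}, keep only states in Sat with some successor in Z. Z1 = {t0, t1, t2}; fixed.
Sat(EG full) = {t0, t1, t2}
t4 ∉ Sat(EG full) = {t0, t1, t2}, so the formula does not hold at t4.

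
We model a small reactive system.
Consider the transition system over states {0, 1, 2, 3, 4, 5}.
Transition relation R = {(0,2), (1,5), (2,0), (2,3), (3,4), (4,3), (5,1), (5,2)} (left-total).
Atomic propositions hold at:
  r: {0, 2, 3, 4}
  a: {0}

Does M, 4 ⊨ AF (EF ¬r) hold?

Sat(¬r) = {1, 5}
EF ¬r: least fixpoint, start Z0 = {1, 5}, add states with some successor in Z. Already a fixed point.
Sat(EF ¬r) = {1, 5}
AF (EF ¬r): least fixpoint, start Z0 = {1, 5}, add states with every successor in Z. Already a fixed point.
Sat(AF (EF ¬r)) = {1, 5}
4 ∉ Sat(AF (EF ¬r)) = {1, 5}, so the formula does not hold at 4.

No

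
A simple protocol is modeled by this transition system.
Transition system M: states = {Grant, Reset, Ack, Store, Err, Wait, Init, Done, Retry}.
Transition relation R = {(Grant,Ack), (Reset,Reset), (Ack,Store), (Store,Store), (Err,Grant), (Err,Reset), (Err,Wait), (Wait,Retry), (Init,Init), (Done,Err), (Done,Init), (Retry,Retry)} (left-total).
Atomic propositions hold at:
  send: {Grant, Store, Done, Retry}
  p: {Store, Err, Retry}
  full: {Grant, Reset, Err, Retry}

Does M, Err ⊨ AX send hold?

Sat(AX send) = {s : every successor in {Grant, Store, Done, Retry}} = {Ack, Store, Wait, Retry}
Err ∉ Sat(AX send) = {Ack, Store, Wait, Retry}, so the formula does not hold at Err.

No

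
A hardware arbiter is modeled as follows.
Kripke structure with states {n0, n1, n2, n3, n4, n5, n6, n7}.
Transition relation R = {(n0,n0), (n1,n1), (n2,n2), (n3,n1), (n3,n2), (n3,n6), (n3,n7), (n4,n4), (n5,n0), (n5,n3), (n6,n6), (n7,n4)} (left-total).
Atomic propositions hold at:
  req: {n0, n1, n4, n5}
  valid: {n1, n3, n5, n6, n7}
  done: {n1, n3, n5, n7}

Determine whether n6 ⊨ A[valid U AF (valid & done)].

No

Sat(valid & done) = {n1, n3, n5, n7}
AF (valid & done): least fixpoint, start Z0 = {n1, n3, n5, n7}, add states with every successor in Z. Already a fixed point.
Sat(AF (valid & done)) = {n1, n3, n5, n7}
A[valid U AF (valid & done)]: least fixpoint, start Z0 = Sat(AF (valid & done)) = {n1, n3, n5, n7}, add states in Sat(valid) with every successor in Z. Already a fixed point.
Sat(A[valid U AF (valid & done)]) = {n1, n3, n5, n7}
n6 ∉ Sat(A[valid U AF (valid & done)]) = {n1, n3, n5, n7}, so the formula does not hold at n6.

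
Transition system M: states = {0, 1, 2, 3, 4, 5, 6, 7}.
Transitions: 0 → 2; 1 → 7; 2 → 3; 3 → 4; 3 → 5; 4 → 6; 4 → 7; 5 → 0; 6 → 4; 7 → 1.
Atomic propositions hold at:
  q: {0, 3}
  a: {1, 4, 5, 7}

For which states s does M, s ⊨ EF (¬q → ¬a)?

Sat(¬q) = {1, 2, 4, 5, 6, 7}
Sat(¬a) = {0, 2, 3, 6}
Sat(¬q → ¬a) = {0, 2, 3, 6}
EF (¬q → ¬a): least fixpoint, start Z0 = {0, 2, 3, 6}, add states with some successor in Z. Z1 = {0, 2, 3, 4, 5, 6}; fixed.
Sat(EF (¬q → ¬a)) = {0, 2, 3, 4, 5, 6}

{0, 2, 3, 4, 5, 6}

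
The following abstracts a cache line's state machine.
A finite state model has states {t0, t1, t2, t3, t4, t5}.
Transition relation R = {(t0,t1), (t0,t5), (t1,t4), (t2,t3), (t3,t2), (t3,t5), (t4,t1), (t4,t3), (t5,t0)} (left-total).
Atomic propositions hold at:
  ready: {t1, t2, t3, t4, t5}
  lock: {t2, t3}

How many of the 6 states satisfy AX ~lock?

Sat(~lock) = {t0, t1, t4, t5}
Sat(AX ~lock) = {s : every successor in {t0, t1, t4, t5}} = {t0, t1, t5}
|Sat(AX ~lock)| = |{t0, t1, t5}| = 3.

3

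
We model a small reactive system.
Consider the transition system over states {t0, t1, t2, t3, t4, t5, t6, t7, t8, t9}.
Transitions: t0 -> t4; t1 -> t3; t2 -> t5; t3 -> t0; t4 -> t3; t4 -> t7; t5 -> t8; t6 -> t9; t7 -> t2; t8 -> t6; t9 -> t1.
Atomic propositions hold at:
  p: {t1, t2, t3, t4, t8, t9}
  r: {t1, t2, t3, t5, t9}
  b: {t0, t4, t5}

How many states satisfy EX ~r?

5

Sat(~r) = {t0, t4, t6, t7, t8}
Sat(EX ~r) = {s : some successor in {t0, t4, t6, t7, t8}} = {t0, t3, t4, t5, t8}
|Sat(EX ~r)| = |{t0, t3, t4, t5, t8}| = 5.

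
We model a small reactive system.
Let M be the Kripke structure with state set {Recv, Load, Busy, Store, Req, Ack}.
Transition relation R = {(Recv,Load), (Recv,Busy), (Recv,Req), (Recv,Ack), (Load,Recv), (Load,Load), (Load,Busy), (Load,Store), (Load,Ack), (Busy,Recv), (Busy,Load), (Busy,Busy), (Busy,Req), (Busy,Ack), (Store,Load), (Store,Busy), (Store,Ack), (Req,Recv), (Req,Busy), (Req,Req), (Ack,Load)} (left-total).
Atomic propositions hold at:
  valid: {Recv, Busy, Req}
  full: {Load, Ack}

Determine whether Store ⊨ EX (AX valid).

No

Sat(AX valid) = {s : every successor in {Recv, Busy, Req}} = {Req}
Sat(EX (AX valid)) = {s : some successor in {Req}} = {Recv, Busy, Req}
Store ∉ Sat(EX (AX valid)) = {Recv, Busy, Req}, so the formula does not hold at Store.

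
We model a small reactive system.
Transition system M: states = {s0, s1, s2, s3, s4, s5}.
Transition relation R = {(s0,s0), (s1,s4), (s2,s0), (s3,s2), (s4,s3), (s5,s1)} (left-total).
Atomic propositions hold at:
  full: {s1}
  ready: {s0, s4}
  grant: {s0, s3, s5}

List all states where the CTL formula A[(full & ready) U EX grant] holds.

{s0, s2, s4}

Sat(full & ready) = ∅
Sat(EX grant) = {s : some successor in {s0, s3, s5}} = {s0, s2, s4}
A[(full & ready) U EX grant]: least fixpoint, start Z0 = Sat(EX grant) = {s0, s2, s4}, add states in Sat(full & ready) with every successor in Z. Already a fixed point.
Sat(A[(full & ready) U EX grant]) = {s0, s2, s4}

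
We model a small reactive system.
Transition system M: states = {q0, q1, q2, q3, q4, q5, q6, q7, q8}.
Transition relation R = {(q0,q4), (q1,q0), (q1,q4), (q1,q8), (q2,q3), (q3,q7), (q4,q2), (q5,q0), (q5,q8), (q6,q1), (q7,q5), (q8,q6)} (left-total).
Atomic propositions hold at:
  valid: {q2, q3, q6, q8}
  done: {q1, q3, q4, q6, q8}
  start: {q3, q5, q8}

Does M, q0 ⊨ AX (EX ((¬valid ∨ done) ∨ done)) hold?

No

Sat(¬valid) = {q0, q1, q4, q5, q7}
Sat(¬valid ∨ done) = {q0, q1, q3, q4, q5, q6, q7, q8}
Sat((¬valid ∨ done) ∨ done) = {q0, q1, q3, q4, q5, q6, q7, q8}
Sat(EX ((¬valid ∨ done) ∨ done)) = {s : some successor in {q0, q1, q3, q4, q5, q6, q7, q8}} = {q0, q1, q2, q3, q5, q6, q7, q8}
Sat(AX (EX ((¬valid ∨ done) ∨ done))) = {s : every successor in {q0, q1, q2, q3, q5, q6, q7, q8}} = {q2, q3, q4, q5, q6, q7, q8}
q0 ∉ Sat(AX (EX ((¬valid ∨ done) ∨ done))) = {q2, q3, q4, q5, q6, q7, q8}, so the formula does not hold at q0.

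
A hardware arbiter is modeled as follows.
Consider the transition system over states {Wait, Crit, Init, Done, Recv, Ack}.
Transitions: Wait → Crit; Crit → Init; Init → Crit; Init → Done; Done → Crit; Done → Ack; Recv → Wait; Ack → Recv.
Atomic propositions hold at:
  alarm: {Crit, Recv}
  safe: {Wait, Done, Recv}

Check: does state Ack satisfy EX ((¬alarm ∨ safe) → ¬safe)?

No

Sat(¬alarm) = {Wait, Init, Done, Ack}
Sat(¬alarm ∨ safe) = {Wait, Init, Done, Recv, Ack}
Sat(¬safe) = {Crit, Init, Ack}
Sat((¬alarm ∨ safe) → ¬safe) = {Crit, Init, Ack}
Sat(EX ((¬alarm ∨ safe) → ¬safe)) = {s : some successor in {Crit, Init, Ack}} = {Wait, Crit, Init, Done}
Ack ∉ Sat(EX ((¬alarm ∨ safe) → ¬safe)) = {Wait, Crit, Init, Done}, so the formula does not hold at Ack.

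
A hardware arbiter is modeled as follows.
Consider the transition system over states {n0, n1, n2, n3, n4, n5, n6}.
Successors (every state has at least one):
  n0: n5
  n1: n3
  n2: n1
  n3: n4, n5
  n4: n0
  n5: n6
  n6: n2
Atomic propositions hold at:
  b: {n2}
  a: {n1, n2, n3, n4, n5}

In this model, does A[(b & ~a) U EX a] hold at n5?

Sat(~a) = {n0, n6}
Sat(b & ~a) = ∅
Sat(EX a) = {s : some successor in {n1, n2, n3, n4, n5}} = {n0, n1, n2, n3, n6}
A[(b & ~a) U EX a]: least fixpoint, start Z0 = Sat(EX a) = {n0, n1, n2, n3, n6}, add states in Sat(b & ~a) with every successor in Z. Already a fixed point.
Sat(A[(b & ~a) U EX a]) = {n0, n1, n2, n3, n6}
n5 ∉ Sat(A[(b & ~a) U EX a]) = {n0, n1, n2, n3, n6}, so the formula does not hold at n5.

No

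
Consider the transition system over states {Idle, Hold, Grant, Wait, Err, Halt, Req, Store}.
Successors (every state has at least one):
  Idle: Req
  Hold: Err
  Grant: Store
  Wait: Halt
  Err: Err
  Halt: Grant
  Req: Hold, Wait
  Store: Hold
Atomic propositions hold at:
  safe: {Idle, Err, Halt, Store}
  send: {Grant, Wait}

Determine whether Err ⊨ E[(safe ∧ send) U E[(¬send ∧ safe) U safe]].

Yes

Sat(safe ∧ send) = ∅
Sat(¬send) = {Idle, Hold, Err, Halt, Req, Store}
Sat(¬send ∧ safe) = {Idle, Err, Halt, Store}
E[(¬send ∧ safe) U safe]: least fixpoint, start Z0 = Sat(safe) = {Idle, Err, Halt, Store}, add states in Sat(¬send ∧ safe) with some successor in Z. Already a fixed point.
Sat(E[(¬send ∧ safe) U safe]) = {Idle, Err, Halt, Store}
E[(safe ∧ send) U E[(¬send ∧ safe) U safe]]: least fixpoint, start Z0 = Sat(E[(¬send ∧ safe) U safe]) = {Idle, Err, Halt, Store}, add states in Sat(safe ∧ send) with some successor in Z. Already a fixed point.
Sat(E[(safe ∧ send) U E[(¬send ∧ safe) U safe]]) = {Idle, Err, Halt, Store}
Err ∈ Sat(E[(safe ∧ send) U E[(¬send ∧ safe) U safe]]) = {Idle, Err, Halt, Store}, so the formula holds at Err.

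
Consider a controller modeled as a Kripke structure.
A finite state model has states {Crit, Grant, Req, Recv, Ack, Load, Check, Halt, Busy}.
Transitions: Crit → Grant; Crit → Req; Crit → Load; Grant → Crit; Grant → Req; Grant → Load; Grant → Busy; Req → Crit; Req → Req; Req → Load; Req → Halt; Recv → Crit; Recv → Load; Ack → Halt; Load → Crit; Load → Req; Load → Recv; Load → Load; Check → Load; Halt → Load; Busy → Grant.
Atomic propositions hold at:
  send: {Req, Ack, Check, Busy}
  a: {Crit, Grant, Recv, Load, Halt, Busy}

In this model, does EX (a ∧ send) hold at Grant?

Yes

Sat(a ∧ send) = {Busy}
Sat(EX (a ∧ send)) = {s : some successor in {Busy}} = {Grant}
Grant ∈ Sat(EX (a ∧ send)) = {Grant}, so the formula holds at Grant.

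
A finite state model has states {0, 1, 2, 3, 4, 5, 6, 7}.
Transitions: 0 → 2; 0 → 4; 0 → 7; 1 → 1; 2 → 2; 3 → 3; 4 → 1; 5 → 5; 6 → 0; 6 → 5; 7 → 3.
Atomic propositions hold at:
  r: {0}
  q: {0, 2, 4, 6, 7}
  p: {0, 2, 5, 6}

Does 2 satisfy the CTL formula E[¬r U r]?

Sat(¬r) = {1, 2, 3, 4, 5, 6, 7}
E[¬r U r]: least fixpoint, start Z0 = Sat(r) = {0}, add states in Sat(¬r) with some successor in Z. Z1 = {0, 6}; fixed.
Sat(E[¬r U r]) = {0, 6}
2 ∉ Sat(E[¬r U r]) = {0, 6}, so the formula does not hold at 2.

No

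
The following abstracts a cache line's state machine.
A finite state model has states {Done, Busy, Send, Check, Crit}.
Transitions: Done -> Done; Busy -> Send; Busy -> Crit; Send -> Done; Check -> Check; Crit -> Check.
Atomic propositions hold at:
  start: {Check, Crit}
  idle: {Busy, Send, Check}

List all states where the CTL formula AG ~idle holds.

Sat(~idle) = {Done, Crit}
AG ~idle: greatest fixpoint, start Z0 = {Done, Crit}, keep only states in Sat with every successor in Z. Z1 = {Done}; fixed.
Sat(AG ~idle) = {Done}

{Done}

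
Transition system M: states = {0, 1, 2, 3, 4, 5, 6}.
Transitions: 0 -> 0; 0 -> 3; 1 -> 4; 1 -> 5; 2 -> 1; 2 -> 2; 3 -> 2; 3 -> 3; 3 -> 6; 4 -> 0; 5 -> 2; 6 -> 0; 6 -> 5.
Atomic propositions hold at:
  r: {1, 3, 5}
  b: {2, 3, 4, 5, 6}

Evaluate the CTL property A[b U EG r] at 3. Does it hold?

EG r: greatest fixpoint, start Z0 = {1, 3, 5}, keep only states in Sat with some successor in Z. Z1 = {1, 3}; Z2 = {3}; fixed.
Sat(EG r) = {3}
A[b U EG r]: least fixpoint, start Z0 = Sat(EG r) = {3}, add states in Sat(b) with every successor in Z. Already a fixed point.
Sat(A[b U EG r]) = {3}
3 ∈ Sat(A[b U EG r]) = {3}, so the formula holds at 3.

Yes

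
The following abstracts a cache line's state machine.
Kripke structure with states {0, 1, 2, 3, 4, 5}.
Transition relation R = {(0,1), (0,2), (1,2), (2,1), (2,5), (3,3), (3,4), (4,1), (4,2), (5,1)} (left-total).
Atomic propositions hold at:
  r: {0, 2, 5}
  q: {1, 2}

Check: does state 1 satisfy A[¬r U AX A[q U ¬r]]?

No

Sat(¬r) = {1, 3, 4}
A[q U ¬r]: least fixpoint, start Z0 = Sat(¬r) = {1, 3, 4}, add states in Sat(q) with every successor in Z. Already a fixed point.
Sat(A[q U ¬r]) = {1, 3, 4}
Sat(AX A[q U ¬r]) = {s : every successor in {1, 3, 4}} = {3, 5}
A[¬r U AX A[q U ¬r]]: least fixpoint, start Z0 = Sat(AX A[q U ¬r]) = {3, 5}, add states in Sat(¬r) with every successor in Z. Already a fixed point.
Sat(A[¬r U AX A[q U ¬r]]) = {3, 5}
1 ∉ Sat(A[¬r U AX A[q U ¬r]]) = {3, 5}, so the formula does not hold at 1.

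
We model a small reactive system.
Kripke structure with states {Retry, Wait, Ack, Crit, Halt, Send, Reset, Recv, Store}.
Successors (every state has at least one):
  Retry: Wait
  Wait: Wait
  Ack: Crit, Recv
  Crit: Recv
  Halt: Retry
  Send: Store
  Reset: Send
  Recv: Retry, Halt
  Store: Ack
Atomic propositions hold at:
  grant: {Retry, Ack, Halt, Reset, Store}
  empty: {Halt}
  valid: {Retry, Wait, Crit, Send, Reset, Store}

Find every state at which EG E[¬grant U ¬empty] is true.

Sat(¬grant) = {Wait, Crit, Send, Recv}
Sat(¬empty) = {Retry, Wait, Ack, Crit, Send, Reset, Recv, Store}
E[¬grant U ¬empty]: least fixpoint, start Z0 = Sat(¬empty) = {Retry, Wait, Ack, Crit, Send, Reset, Recv, Store}, add states in Sat(¬grant) with some successor in Z. Already a fixed point.
Sat(E[¬grant U ¬empty]) = {Retry, Wait, Ack, Crit, Send, Reset, Recv, Store}
EG E[¬grant U ¬empty]: greatest fixpoint, start Z0 = {Retry, Wait, Ack, Crit, Send, Reset, Recv, Store}, keep only states in Sat with some successor in Z. Already a fixed point.
Sat(EG E[¬grant U ¬empty]) = {Retry, Wait, Ack, Crit, Send, Reset, Recv, Store}

{Retry, Wait, Ack, Crit, Send, Reset, Recv, Store}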